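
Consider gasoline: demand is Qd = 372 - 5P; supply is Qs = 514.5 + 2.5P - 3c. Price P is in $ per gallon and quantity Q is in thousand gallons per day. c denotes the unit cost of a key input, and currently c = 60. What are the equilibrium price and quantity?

P* = 5, Q* = 347

With c = 60, supply is Qs = 334.5 + 2.5P.
Equating demand and supply, 372 - 5P = 334.5 + 2.5P gives 7.5P = 37.5, so P* = 5.
Substitute back: Q* = 372 - 5(5) = 347.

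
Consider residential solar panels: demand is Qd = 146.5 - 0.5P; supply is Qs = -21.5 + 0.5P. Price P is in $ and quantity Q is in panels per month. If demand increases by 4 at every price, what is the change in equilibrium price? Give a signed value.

ΔP = 4

The market clears where 146.5 - 0.5P = -21.5 + 0.5P. Rearranging, P = 168, hence P* = 168.
Plugging P* into demand: Q* = 146.5 - 0.5(168) = 62.5.
After the shift, demand is Qd = 150.5 - 0.5P.
The new intersection has 172 = P, i.e. P = 172, Q = 64.5.
ΔP = 172 - 168 = 4.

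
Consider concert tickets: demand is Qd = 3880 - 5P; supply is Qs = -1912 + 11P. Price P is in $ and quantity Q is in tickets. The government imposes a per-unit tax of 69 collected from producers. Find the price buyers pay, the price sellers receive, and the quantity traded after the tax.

P_b = 409.4375, P_s = 340.4375, Q = 1832.8125

The tax drives a wedge P_b - P_s = 69. Substituting P_s = P_b - 69 into supply: Qs = -2671 + 11P_b.
Equate demand and the shifted supply: 3880 - 5P_b = -2671 + 11P_b, giving 16P_b = 6551, so P_b = 409.4375.
Then P_s = 409.4375 - 69 = 340.4375 and Q = 3880 - 5(409.4375) = 1832.8125.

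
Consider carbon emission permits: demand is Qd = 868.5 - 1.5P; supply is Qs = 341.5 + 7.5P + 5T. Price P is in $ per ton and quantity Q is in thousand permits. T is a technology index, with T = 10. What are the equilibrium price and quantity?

With T = 10, supply is Qs = 391.5 + 7.5P.
Equating demand and supply, 868.5 - 1.5P = 391.5 + 7.5P gives 9P = 477, so P* = 53.
Plugging P* into demand: Q* = 868.5 - 1.5(53) = 789.

P* = 53, Q* = 789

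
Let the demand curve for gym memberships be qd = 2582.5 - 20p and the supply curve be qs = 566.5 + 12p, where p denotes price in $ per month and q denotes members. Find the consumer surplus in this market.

Equating demand and supply, 2582.5 - 20p = 566.5 + 12p gives 32p = 2016, so p* = 63.
Substitute back: q* = 2582.5 - 20(63) = 1322.5.
Demand choke price (qd = 0): p = 2582.5/20 = 129.125. Consumer surplus = ½ × (129.125 - 63) × 1322.5 = 43725.15625.

Consumer surplus = 43725.15625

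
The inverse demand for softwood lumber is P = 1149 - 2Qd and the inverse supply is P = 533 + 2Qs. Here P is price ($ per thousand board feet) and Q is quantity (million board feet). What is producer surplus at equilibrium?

Solving each curve for Q: Qd = 574.5 - 0.5P and Qs = -266.5 + 0.5P.
At equilibrium Qd = Qs, so 574.5 - 0.5P = -266.5 + 0.5P; collecting terms, 841 = P and P* = 841.
From the demand curve, Q* = 574.5 - 0.5(841) = 154.
Supply choke price (Qs = 0): P = 533. Producer surplus = ½ × (841 - 533) × 154 = 23716.

Producer surplus = 23716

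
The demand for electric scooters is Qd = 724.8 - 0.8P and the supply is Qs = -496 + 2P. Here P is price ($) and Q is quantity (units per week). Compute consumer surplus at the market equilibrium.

Consumer surplus = 88360

Equating demand and supply, 724.8 - 0.8P = -496 + 2P gives 2.8P = 1220.8, so P* = 436.
Substitute back: Q* = 724.8 - 0.8(436) = 376.
Demand choke price (Qd = 0): P = 724.8/0.8 = 906. Consumer surplus = ½ × (906 - 436) × 376 = 88360.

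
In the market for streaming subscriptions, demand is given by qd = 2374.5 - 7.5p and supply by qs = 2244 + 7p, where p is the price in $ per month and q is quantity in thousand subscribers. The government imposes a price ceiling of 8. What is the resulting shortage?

Evaluating both curves at the ceiling price 8 gives qd = 2314.5, qs = 2300.
Shortage = qd - qs = 2314.5 - 2300 = 14.5.

Shortage = 14.5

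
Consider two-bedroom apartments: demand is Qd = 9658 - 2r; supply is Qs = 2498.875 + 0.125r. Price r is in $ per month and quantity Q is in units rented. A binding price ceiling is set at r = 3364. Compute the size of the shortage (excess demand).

With r fixed at 3364, quantity demanded is 2930 and quantity supplied is 2919.375.
Shortage = Qd - Qs = 2930 - 2919.375 = 10.625.

Shortage = 10.625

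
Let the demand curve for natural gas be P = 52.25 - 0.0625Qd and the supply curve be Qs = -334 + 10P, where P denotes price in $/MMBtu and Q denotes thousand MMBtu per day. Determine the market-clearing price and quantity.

P* = 45, Q* = 116

In direct form, Qd = 836 - 16P.
At equilibrium Qd = Qs, so 836 - 16P = -334 + 10P; collecting terms, 1170 = 26P and P* = 45.
Then Q* = 836 - 16(45) = 116.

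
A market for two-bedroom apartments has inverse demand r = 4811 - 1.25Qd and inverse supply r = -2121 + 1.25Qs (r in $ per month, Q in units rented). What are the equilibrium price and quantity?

Rewriting in direct form: Qd = 3848.8 - 0.8r and Qs = 1696.8 + 0.8r.
Equating demand and supply, 3848.8 - 0.8r = 1696.8 + 0.8r gives 1.6r = 2152, so r* = 1345.
Plugging r* into demand: Q* = 3848.8 - 0.8(1345) = 2772.8.

r* = 1345, Q* = 2772.8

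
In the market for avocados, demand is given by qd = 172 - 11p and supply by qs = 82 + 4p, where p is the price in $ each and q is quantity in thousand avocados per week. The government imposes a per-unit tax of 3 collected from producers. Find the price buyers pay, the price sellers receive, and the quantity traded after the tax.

The tax drives a wedge p_b - p_s = 3. Substituting p_s = p_b - 3 into supply: qs = 70 + 4p_b.
Set qd = qs: 172 - 11p_b = 70 + 4p_b, so 102 = 15p_b and p_b = 6.8.
So p_s = 3.8 and the quantity traded is q = 172 - 11(6.8) = 97.2.

p_b = 6.8, p_s = 3.8, q = 97.2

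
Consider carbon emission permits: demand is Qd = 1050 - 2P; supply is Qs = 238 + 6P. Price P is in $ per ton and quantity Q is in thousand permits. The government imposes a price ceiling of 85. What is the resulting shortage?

At P = 85: Qd = 880 and Qs = 748.
Shortage = Qd - Qs = 880 - 748 = 132.

Shortage = 132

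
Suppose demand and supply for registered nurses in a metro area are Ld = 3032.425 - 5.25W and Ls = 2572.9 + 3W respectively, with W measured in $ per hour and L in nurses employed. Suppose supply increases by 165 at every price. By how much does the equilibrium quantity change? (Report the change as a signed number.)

ΔL = 105

At equilibrium Ld = Ls, so 3032.425 - 5.25W = 2572.9 + 3W; collecting terms, 459.525 = 8.25W and W* = 55.7.
Then L* = 3032.425 - 5.25(55.7) = 2740.
After the shift, supply is Ls = 2737.9 + 3W.
Re-solving, 8.25W = 294.525 gives W = 35.7 and L = 2845.
ΔL = 2845 - 2740 = 105.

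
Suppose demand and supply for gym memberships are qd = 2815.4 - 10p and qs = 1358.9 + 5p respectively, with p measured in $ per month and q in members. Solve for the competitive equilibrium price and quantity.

At equilibrium qd = qs, so 2815.4 - 10p = 1358.9 + 5p; collecting terms, 1456.5 = 15p and p* = 97.1.
From the demand curve, q* = 2815.4 - 10(97.1) = 1844.4.

p* = 97.1, q* = 1844.4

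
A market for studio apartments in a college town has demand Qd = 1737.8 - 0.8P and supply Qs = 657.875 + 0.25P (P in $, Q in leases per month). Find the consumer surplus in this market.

Consumer surplus = 523265.625

At equilibrium Qd = Qs, so 1737.8 - 0.8P = 657.875 + 0.25P; collecting terms, 1079.925 = 1.05P and P* = 1028.5.
From the demand curve, Q* = 1737.8 - 0.8(1028.5) = 915.
Demand choke price (Qd = 0): P = 1737.8/0.8 = 2172.25. Consumer surplus = ½ × (2172.25 - 1028.5) × 915 = 523265.625.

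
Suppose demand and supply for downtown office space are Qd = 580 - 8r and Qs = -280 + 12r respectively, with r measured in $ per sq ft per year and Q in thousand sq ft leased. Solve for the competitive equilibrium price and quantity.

The market clears where 580 - 8r = -280 + 12r. Rearranging, 20r = 860, hence r* = 43.
From the demand curve, Q* = 580 - 8(43) = 236.

r* = 43, Q* = 236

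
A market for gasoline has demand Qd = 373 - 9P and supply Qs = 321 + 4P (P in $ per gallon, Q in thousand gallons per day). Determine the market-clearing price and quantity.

P* = 4, Q* = 337

Equating demand and supply, 373 - 9P = 321 + 4P gives 13P = 52, so P* = 4.
Plugging P* into demand: Q* = 373 - 9(4) = 337.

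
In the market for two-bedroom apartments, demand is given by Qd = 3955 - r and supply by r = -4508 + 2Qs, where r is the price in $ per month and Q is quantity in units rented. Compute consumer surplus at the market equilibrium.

Solving each curve for Q: Qs = 2254 + 0.5r.
At equilibrium Qd = Qs, so 3955 - r = 2254 + 0.5r; collecting terms, 1701 = 1.5r and r* = 1134.
Plugging r* into demand: Q* = 3955 - 1134 = 2821.
Demand choke price (Qd = 0): r = 3955. Consumer surplus = ½ × (3955 - 1134) × 2821 = 3979020.5.

Consumer surplus = 3979020.5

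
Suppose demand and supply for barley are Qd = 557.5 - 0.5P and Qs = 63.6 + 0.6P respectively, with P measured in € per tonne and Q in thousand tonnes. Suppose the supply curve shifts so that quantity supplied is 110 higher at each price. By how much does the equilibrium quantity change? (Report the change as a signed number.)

ΔQ = 50

The market clears where 557.5 - 0.5P = 63.6 + 0.6P. Rearranging, 1.1P = 493.9, hence P* = 449.
Plugging P* into demand: Q* = 557.5 - 0.5(449) = 333.
After the shift, supply is Qs = 173.6 + 0.6P.
The new intersection has 383.9 = 1.1P, i.e. P = 349, Q = 383.
ΔQ = 383 - 333 = 50.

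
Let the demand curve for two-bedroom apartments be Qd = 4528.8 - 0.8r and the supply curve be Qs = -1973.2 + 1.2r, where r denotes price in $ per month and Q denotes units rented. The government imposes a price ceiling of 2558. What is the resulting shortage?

At r = 2558: Qd = 2482.4 and Qs = 1096.4.
Shortage = Qd - Qs = 2482.4 - 1096.4 = 1386.

Shortage = 1386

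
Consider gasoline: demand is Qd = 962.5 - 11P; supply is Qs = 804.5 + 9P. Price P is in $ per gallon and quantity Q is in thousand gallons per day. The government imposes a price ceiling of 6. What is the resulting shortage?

Evaluating both curves at the ceiling price 6 gives Qd = 896.5, Qs = 858.5.
Shortage = Qd - Qs = 896.5 - 858.5 = 38.

Shortage = 38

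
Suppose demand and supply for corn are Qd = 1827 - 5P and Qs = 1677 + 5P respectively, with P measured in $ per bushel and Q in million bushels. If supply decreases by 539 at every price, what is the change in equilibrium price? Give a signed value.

Equating demand and supply, 1827 - 5P = 1677 + 5P gives 10P = 150, so P* = 15.
Plugging P* into demand: Q* = 1827 - 5(15) = 1752.
After the shift, supply is Qs = 1138 + 5P.
The new intersection has 689 = 10P, i.e. P = 68.9, Q = 1482.5.
ΔP = 68.9 - 15 = 53.9.

ΔP = 53.9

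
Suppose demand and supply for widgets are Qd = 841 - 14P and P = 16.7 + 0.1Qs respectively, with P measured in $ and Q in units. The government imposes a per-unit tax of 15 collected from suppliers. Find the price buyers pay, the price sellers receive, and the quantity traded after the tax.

P_b = 48.25, P_s = 33.25, Q = 165.5

Inverting to quantity form: Qs = -167 + 10P.
Suppliers keep P_s = P_b - 15 per unit, so supply in terms of the buyer price is Qs = -317 + 10P_b.
Equate demand and the shifted supply: 841 - 14P_b = -317 + 10P_b, giving 24P_b = 1158, so P_b = 48.25.
Then P_s = 48.25 - 15 = 33.25 and Q = 841 - 14(48.25) = 165.5.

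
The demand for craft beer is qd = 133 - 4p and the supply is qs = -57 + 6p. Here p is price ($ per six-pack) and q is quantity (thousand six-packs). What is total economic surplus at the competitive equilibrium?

Equating demand and supply, 133 - 4p = -57 + 6p gives 10p = 190, so p* = 19.
From the demand curve, q* = 133 - 4(19) = 57.
Demand choke price = 33.25; supply choke price = 9.5. CS = ½(33.25 - 19)(57) = 406.125; PS = ½(19 - 9.5)(57) = 270.75. Total surplus = 676.875.

Total surplus = 676.875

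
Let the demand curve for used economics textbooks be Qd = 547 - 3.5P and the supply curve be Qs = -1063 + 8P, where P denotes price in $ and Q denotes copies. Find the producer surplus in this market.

Producer surplus = 203.0625

Equating demand and supply, 547 - 3.5P = -1063 + 8P gives 11.5P = 1610, so P* = 140.
Plugging P* into demand: Q* = 547 - 3.5(140) = 57.
Supply choke price (Qs = 0): P = 132.875. Producer surplus = ½ × (140 - 132.875) × 57 = 203.0625.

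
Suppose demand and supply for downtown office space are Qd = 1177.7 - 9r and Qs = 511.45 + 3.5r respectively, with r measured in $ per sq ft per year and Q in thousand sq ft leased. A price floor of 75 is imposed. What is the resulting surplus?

Surplus = 271.25

With r fixed at 75, quantity demanded is 502.7 and quantity supplied is 773.95.
Surplus = Qs - Qd = 773.95 - 502.7 = 271.25.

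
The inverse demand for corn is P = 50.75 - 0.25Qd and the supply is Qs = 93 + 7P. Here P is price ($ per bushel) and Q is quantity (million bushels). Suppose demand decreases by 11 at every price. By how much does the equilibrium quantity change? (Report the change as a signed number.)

Inverting to quantity form: Qd = 203 - 4P.
The market clears where 203 - 4P = 93 + 7P. Rearranging, 11P = 110, hence P* = 10.
From the demand curve, Q* = 203 - 4(10) = 163.
After the shift, demand is Qd = 192 - 4P.
Re-solving, 11P = 99 gives P = 9 and Q = 156.
ΔQ = 156 - 163 = -7.

ΔQ = -7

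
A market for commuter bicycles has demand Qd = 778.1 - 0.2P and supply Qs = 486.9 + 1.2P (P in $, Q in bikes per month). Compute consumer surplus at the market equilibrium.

Consumer surplus = 1356080.625

Set Qd = Qs: 778.1 - 0.2P = 486.9 + 1.2P, so 291.2 = 1.4P and P* = 208.
Plugging P* into demand: Q* = 778.1 - 0.2(208) = 736.5.
Demand choke price (Qd = 0): P = 778.1/0.2 = 3890.5. Consumer surplus = ½ × (3890.5 - 208) × 736.5 = 1356080.625.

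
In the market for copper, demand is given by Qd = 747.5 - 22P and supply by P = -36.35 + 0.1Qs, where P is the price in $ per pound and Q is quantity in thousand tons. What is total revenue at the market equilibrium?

Total revenue = 5802

Inverting to quantity form: Qs = 363.5 + 10P.
The market clears where 747.5 - 22P = 363.5 + 10P. Rearranging, 32P = 384, hence P* = 12.
Then Q* = 747.5 - 22(12) = 483.5.
Total revenue = P* × Q* = 12 × 483.5 = 5802.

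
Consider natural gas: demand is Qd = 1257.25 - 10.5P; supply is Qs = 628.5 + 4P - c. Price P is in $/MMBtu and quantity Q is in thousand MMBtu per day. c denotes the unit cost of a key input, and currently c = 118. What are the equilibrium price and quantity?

P* = 51.5, Q* = 716.5

With c = 118, supply is Qs = 510.5 + 4P.
The market clears where 1257.25 - 10.5P = 510.5 + 4P. Rearranging, 14.5P = 746.75, hence P* = 51.5.
Plugging P* into demand: Q* = 1257.25 - 10.5(51.5) = 716.5.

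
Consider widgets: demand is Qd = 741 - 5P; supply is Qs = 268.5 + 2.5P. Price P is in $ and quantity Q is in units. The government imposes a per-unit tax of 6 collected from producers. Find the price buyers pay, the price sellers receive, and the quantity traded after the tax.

P_b = 65, P_s = 59, Q = 416

Producers keep P_s = P_b - 6 per unit, so supply in terms of the buyer price is Qs = 253.5 + 2.5P_b.
Equate demand and the shifted supply: 741 - 5P_b = 253.5 + 2.5P_b, giving 7.5P_b = 487.5, so P_b = 65.
So P_s = 59 and the quantity traded is Q = 741 - 5(65) = 416.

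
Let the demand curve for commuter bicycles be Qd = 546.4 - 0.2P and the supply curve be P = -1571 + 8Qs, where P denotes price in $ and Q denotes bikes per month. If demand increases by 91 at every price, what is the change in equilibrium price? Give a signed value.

Inverting to quantity form: Qs = 196.375 + 0.125P.
The market clears where 546.4 - 0.2P = 196.375 + 0.125P. Rearranging, 0.325P = 350.025, hence P* = 1077.
Then Q* = 546.4 - 0.2(1077) = 331.
After the shift, demand is Qd = 637.4 - 0.2P.
Re-solving, 0.325P = 441.025 gives P = 1357 and Q = 366.
ΔP = 1357 - 1077 = 280.

ΔP = 280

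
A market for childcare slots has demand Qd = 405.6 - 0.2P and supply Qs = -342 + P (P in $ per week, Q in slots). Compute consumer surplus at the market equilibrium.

Set Qd = Qs: 405.6 - 0.2P = -342 + P, so 747.6 = 1.2P and P* = 623.
From the demand curve, Q* = 405.6 - 0.2(623) = 281.
Demand choke price (Qd = 0): P = 405.6/0.2 = 2028. Consumer surplus = ½ × (2028 - 623) × 281 = 197402.5.

Consumer surplus = 197402.5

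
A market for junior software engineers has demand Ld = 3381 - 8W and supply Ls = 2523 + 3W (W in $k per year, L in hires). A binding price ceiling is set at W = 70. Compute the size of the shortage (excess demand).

Shortage = 88

With W fixed at 70, quantity demanded is 2821 and quantity supplied is 2733.
Shortage = Ld - Ls = 2821 - 2733 = 88.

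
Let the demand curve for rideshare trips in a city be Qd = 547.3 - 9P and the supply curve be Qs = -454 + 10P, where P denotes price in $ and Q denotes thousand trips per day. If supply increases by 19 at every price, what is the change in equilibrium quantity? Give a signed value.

ΔQ = 9

At equilibrium Qd = Qs, so 547.3 - 9P = -454 + 10P; collecting terms, 1001.3 = 19P and P* = 52.7.
From the demand curve, Q* = 547.3 - 9(52.7) = 73.
After the shift, supply is Qs = -435 + 10P.
Re-solving, 19P = 982.3 gives P = 51.7 and Q = 82.
ΔQ = 82 - 73 = 9.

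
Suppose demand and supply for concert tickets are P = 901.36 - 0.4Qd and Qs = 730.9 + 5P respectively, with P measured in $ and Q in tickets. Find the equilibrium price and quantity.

P* = 203, Q* = 1745.9

Solving each curve for Q: Qd = 2253.4 - 2.5P.
Set Qd = Qs: 2253.4 - 2.5P = 730.9 + 5P, so 1522.5 = 7.5P and P* = 203.
Plugging P* into demand: Q* = 2253.4 - 2.5(203) = 1745.9.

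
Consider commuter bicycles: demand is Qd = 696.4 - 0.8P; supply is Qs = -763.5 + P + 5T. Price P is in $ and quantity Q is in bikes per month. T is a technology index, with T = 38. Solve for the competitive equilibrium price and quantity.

P* = 705.5, Q* = 132

With T = 38, supply is Qs = -573.5 + P.
At equilibrium Qd = Qs, so 696.4 - 0.8P = -573.5 + P; collecting terms, 1269.9 = 1.8P and P* = 705.5.
From the demand curve, Q* = 696.4 - 0.8(705.5) = 132.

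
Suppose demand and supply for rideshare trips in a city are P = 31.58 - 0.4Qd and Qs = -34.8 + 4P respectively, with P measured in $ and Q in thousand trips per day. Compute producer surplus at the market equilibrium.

Inverting to quantity form: Qd = 78.95 - 2.5P.
At equilibrium Qd = Qs, so 78.95 - 2.5P = -34.8 + 4P; collecting terms, 113.75 = 6.5P and P* = 17.5.
Plugging P* into demand: Q* = 78.95 - 2.5(17.5) = 35.2.
Supply choke price (Qs = 0): P = 8.7. Producer surplus = ½ × (17.5 - 8.7) × 35.2 = 154.88.

Producer surplus = 154.88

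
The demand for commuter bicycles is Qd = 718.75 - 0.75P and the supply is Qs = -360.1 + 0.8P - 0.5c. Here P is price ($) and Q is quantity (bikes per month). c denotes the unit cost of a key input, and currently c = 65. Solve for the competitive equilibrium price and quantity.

P* = 717, Q* = 181

With c = 65, supply is Qs = -392.6 + 0.8P.
At equilibrium Qd = Qs, so 718.75 - 0.75P = -392.6 + 0.8P; collecting terms, 1111.35 = 1.55P and P* = 717.
Plugging P* into demand: Q* = 718.75 - 0.75(717) = 181.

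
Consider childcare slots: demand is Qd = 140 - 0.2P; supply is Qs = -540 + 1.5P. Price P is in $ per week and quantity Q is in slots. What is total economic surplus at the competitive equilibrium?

Total surplus = 10200

Set Qd = Qs: 140 - 0.2P = -540 + 1.5P, so 680 = 1.7P and P* = 400.
Substitute back: Q* = 140 - 0.2(400) = 60.
Demand choke price = 700; supply choke price = 360. CS = ½(700 - 400)(60) = 9000; PS = ½(400 - 360)(60) = 1200. Total surplus = 10200.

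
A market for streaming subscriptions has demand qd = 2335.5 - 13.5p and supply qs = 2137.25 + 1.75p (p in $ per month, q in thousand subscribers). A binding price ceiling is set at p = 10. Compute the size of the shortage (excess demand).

With p fixed at 10, quantity demanded is 2200.5 and quantity supplied is 2154.75.
Shortage = qd - qs = 2200.5 - 2154.75 = 45.75.

Shortage = 45.75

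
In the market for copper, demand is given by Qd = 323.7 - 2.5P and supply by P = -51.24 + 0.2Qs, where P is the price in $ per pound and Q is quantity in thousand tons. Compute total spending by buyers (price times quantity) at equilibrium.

Solving each curve for Q: Qs = 256.2 + 5P.
The market clears where 323.7 - 2.5P = 256.2 + 5P. Rearranging, 7.5P = 67.5, hence P* = 9.
From the demand curve, Q* = 323.7 - 2.5(9) = 301.2.
Total spending by buyers = P* × Q* = 9 × 301.2 = 2710.8.

Total spending by buyers = 2710.8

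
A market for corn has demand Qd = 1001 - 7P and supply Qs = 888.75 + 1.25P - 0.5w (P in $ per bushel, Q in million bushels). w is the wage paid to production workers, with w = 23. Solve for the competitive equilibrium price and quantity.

P* = 15, Q* = 896

With w = 23, supply is Qs = 877.25 + 1.25P.
Set Qd = Qs: 1001 - 7P = 877.25 + 1.25P, so 123.75 = 8.25P and P* = 15.
Substitute back: Q* = 1001 - 7(15) = 896.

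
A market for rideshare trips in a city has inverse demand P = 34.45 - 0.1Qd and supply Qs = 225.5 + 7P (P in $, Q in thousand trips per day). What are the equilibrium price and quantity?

P* = 7, Q* = 274.5

Rewriting in direct form: Qd = 344.5 - 10P.
The market clears where 344.5 - 10P = 225.5 + 7P. Rearranging, 17P = 119, hence P* = 7.
From the demand curve, Q* = 344.5 - 10(7) = 274.5.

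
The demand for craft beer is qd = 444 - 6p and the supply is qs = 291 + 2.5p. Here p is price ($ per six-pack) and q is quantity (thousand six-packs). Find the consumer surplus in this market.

Consumer surplus = 9408

At equilibrium qd = qs, so 444 - 6p = 291 + 2.5p; collecting terms, 153 = 8.5p and p* = 18.
Then q* = 444 - 6(18) = 336.
Demand choke price (qd = 0): p = 444/6 = 74. Consumer surplus = ½ × (74 - 18) × 336 = 9408.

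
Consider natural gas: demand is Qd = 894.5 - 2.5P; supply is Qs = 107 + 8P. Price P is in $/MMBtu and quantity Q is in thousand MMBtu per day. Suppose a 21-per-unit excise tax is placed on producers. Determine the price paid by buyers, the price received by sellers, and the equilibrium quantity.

The tax drives a wedge P_b - P_s = 21. Substituting P_s = P_b - 21 into supply: Qs = -61 + 8P_b.
Set Qd = Qs: 894.5 - 2.5P_b = -61 + 8P_b, so 955.5 = 10.5P_b and P_b = 91.
Then P_s = 91 - 21 = 70 and Q = 894.5 - 2.5(91) = 667.

P_b = 91, P_s = 70, Q = 667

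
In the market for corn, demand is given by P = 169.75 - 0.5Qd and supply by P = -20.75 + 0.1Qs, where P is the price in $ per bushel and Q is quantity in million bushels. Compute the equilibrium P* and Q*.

Inverting to quantity form: Qd = 339.5 - 2P and Qs = 207.5 + 10P.
Set Qd = Qs: 339.5 - 2P = 207.5 + 10P, so 132 = 12P and P* = 11.
From the demand curve, Q* = 339.5 - 2(11) = 317.5.

P* = 11, Q* = 317.5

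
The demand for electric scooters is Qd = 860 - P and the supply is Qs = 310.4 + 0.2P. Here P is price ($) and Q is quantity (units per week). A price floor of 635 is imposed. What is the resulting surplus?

At P = 635: Qd = 225 and Qs = 437.4.
Surplus = Qs - Qd = 437.4 - 225 = 212.4.

Surplus = 212.4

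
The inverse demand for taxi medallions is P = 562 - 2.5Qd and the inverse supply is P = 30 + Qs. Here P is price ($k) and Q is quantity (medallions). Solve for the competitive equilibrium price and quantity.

P* = 182, Q* = 152

Rewriting in direct form: Qd = 224.8 - 0.4P and Qs = -30 + P.
Equating demand and supply, 224.8 - 0.4P = -30 + P gives 1.4P = 254.8, so P* = 182.
Substitute back: Q* = 224.8 - 0.4(182) = 152.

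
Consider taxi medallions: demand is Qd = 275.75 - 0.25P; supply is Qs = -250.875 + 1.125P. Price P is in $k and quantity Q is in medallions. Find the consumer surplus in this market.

Consumer surplus = 64800

At equilibrium Qd = Qs, so 275.75 - 0.25P = -250.875 + 1.125P; collecting terms, 526.625 = 1.375P and P* = 383.
From the demand curve, Q* = 275.75 - 0.25(383) = 180.
Demand choke price (Qd = 0): P = 275.75/0.25 = 1103. Consumer surplus = ½ × (1103 - 383) × 180 = 64800.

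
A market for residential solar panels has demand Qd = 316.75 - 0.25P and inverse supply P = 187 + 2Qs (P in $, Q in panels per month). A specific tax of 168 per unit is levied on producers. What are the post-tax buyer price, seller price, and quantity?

P_b = 659, P_s = 491, Q = 152

Inverting to quantity form: Qs = -93.5 + 0.5P.
Producers keep P_s = P_b - 168 per unit, so supply in terms of the buyer price is Qs = -177.5 + 0.5P_b.
Market clearing requires 316.75 - 0.25P_b = -177.5 + 0.5P_b; hence 494.25 = 0.75P_b and P_b = 659.
So P_s = 491 and the quantity traded is Q = 316.75 - 0.25(659) = 152.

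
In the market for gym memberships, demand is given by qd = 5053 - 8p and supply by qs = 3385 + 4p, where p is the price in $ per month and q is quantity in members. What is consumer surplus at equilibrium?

Consumer surplus = 970717.5625

At equilibrium qd = qs, so 5053 - 8p = 3385 + 4p; collecting terms, 1668 = 12p and p* = 139.
Then q* = 5053 - 8(139) = 3941.
Demand choke price (qd = 0): p = 5053/8 = 631.625. Consumer surplus = ½ × (631.625 - 139) × 3941 = 970717.5625.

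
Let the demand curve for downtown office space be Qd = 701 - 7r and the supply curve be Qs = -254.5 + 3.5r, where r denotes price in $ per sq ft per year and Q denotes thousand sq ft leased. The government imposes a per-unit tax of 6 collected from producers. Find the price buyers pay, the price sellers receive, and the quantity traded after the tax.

The tax drives a wedge r_b - r_s = 6. Substituting r_s = r_b - 6 into supply: Qs = -275.5 + 3.5r_b.
Equate demand and the shifted supply: 701 - 7r_b = -275.5 + 3.5r_b, giving 10.5r_b = 976.5, so r_b = 93.
So r_s = 87 and the quantity traded is Q = 701 - 7(93) = 50.

r_b = 93, r_s = 87, Q = 50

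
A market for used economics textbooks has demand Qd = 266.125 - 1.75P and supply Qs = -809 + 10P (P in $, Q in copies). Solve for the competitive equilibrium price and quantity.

P* = 91.5, Q* = 106

The market clears where 266.125 - 1.75P = -809 + 10P. Rearranging, 11.75P = 1075.125, hence P* = 91.5.
Substitute back: Q* = 266.125 - 1.75(91.5) = 106.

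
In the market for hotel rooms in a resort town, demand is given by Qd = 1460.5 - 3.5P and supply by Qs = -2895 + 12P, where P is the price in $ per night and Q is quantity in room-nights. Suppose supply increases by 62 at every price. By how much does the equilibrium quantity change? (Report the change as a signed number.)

At equilibrium Qd = Qs, so 1460.5 - 3.5P = -2895 + 12P; collecting terms, 4355.5 = 15.5P and P* = 281.
From the demand curve, Q* = 1460.5 - 3.5(281) = 477.
After the shift, supply is Qs = -2833 + 12P.
New equilibrium: 4293.5 = 15.5P, so P = 277 and Q = 491.
ΔQ = 491 - 477 = 14.

ΔQ = 14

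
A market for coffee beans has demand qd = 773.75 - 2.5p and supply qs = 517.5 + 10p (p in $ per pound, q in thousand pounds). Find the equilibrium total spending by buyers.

The market clears where 773.75 - 2.5p = 517.5 + 10p. Rearranging, 12.5p = 256.25, hence p* = 20.5.
Plugging p* into demand: q* = 773.75 - 2.5(20.5) = 722.5.
Total spending by buyers = p* × q* = 20.5 × 722.5 = 14811.25.

Total spending by buyers = 14811.25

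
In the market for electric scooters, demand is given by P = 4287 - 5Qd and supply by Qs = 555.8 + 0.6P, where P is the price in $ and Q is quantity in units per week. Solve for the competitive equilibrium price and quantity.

Solving each curve for Q: Qd = 857.4 - 0.2P.
Set Qd = Qs: 857.4 - 0.2P = 555.8 + 0.6P, so 301.6 = 0.8P and P* = 377.
From the demand curve, Q* = 857.4 - 0.2(377) = 782.

P* = 377, Q* = 782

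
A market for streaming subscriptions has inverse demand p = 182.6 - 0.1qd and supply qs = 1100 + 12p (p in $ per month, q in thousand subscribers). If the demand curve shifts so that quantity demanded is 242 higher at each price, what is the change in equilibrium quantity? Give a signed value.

Δq = 132

Rewriting in direct form: qd = 1826 - 10p.
At equilibrium qd = qs, so 1826 - 10p = 1100 + 12p; collecting terms, 726 = 22p and p* = 33.
Substitute back: q* = 1826 - 10(33) = 1496.
After the shift, demand is qd = 2068 - 10p.
New equilibrium: 968 = 22p, so p = 44 and q = 1628.
Δq = 1628 - 1496 = 132.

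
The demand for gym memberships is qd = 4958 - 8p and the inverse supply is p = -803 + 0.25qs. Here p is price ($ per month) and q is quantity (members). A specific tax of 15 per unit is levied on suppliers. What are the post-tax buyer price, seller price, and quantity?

In direct form, qs = 3212 + 4p.
The tax drives a wedge p_b - p_s = 15. Substituting p_s = p_b - 15 into supply: qs = 3152 + 4p_b.
Market clearing requires 4958 - 8p_b = 3152 + 4p_b; hence 1806 = 12p_b and p_b = 150.5.
So p_s = 135.5 and the quantity traded is q = 4958 - 8(150.5) = 3754.

p_b = 150.5, p_s = 135.5, q = 3754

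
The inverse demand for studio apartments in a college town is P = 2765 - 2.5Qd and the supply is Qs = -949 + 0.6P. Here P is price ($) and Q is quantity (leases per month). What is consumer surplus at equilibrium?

Consumer surplus = 100820

Rewriting in direct form: Qd = 1106 - 0.4P.
The market clears where 1106 - 0.4P = -949 + 0.6P. Rearranging, P = 2055, hence P* = 2055.
From the demand curve, Q* = 1106 - 0.4(2055) = 284.
Demand choke price (Qd = 0): P = 1106/0.4 = 2765. Consumer surplus = ½ × (2765 - 2055) × 284 = 100820.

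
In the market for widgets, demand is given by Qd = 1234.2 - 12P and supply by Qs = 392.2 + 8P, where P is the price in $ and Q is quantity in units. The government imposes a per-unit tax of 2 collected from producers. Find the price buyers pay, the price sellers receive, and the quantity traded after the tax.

P_b = 42.9, P_s = 40.9, Q = 719.4

Producers keep P_s = P_b - 2 per unit, so supply in terms of the buyer price is Qs = 376.2 + 8P_b.
Set Qd = Qs: 1234.2 - 12P_b = 376.2 + 8P_b, so 858 = 20P_b and P_b = 42.9.
So P_s = 40.9 and the quantity traded is Q = 1234.2 - 12(42.9) = 719.4.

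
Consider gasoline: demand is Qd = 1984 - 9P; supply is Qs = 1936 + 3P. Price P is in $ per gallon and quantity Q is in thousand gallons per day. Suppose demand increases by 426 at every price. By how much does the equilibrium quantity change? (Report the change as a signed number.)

At equilibrium Qd = Qs, so 1984 - 9P = 1936 + 3P; collecting terms, 48 = 12P and P* = 4.
From the demand curve, Q* = 1984 - 9(4) = 1948.
After the shift, demand is Qd = 2410 - 9P.
The new intersection has 474 = 12P, i.e. P = 39.5, Q = 2054.5.
ΔQ = 2054.5 - 1948 = 106.5.

ΔQ = 106.5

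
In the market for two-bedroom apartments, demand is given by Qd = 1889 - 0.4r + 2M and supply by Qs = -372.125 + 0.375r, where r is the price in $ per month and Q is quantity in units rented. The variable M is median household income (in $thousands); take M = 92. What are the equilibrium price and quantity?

r* = 3155, Q* = 811

With M = 92, demand is Qd = 2073 - 0.4r.
Set Qd = Qs: 2073 - 0.4r = -372.125 + 0.375r, so 2445.125 = 0.775r and r* = 3155.
Then Q* = 2073 - 0.4(3155) = 811.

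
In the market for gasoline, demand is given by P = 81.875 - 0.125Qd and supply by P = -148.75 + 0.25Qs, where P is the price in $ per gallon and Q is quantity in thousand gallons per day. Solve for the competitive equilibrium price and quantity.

Solving each curve for Q: Qd = 655 - 8P and Qs = 595 + 4P.
Set Qd = Qs: 655 - 8P = 595 + 4P, so 60 = 12P and P* = 5.
From the demand curve, Q* = 655 - 8(5) = 615.

P* = 5, Q* = 615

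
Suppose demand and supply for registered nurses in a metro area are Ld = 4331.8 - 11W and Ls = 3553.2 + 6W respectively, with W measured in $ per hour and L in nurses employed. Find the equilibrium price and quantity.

The market clears where 4331.8 - 11W = 3553.2 + 6W. Rearranging, 17W = 778.6, hence W* = 45.8.
Substitute back: L* = 4331.8 - 11(45.8) = 3828.

W* = 45.8, L* = 3828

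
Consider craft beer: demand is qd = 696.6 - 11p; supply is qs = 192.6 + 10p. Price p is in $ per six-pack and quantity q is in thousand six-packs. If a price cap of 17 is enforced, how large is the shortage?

Shortage = 147

Evaluating both curves at the ceiling price 17 gives qd = 509.6, qs = 362.6.
Shortage = qd - qs = 509.6 - 362.6 = 147.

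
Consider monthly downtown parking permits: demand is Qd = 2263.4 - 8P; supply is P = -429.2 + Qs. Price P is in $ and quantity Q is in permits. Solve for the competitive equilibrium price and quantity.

P* = 203.8, Q* = 633

Solving each curve for Q: Qs = 429.2 + P.
The market clears where 2263.4 - 8P = 429.2 + P. Rearranging, 9P = 1834.2, hence P* = 203.8.
Substitute back: Q* = 2263.4 - 8(203.8) = 633.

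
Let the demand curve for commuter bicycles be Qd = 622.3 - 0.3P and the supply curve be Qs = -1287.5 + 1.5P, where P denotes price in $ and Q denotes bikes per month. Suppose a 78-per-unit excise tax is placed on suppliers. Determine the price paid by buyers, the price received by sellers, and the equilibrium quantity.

P_b = 1126, P_s = 1048, Q = 284.5

Suppliers keep P_s = P_b - 78 per unit, so supply in terms of the buyer price is Qs = -1404.5 + 1.5P_b.
Market clearing requires 622.3 - 0.3P_b = -1404.5 + 1.5P_b; hence 2026.8 = 1.8P_b and P_b = 1126.
So P_s = 1048 and the quantity traded is Q = 622.3 - 0.3(1126) = 284.5.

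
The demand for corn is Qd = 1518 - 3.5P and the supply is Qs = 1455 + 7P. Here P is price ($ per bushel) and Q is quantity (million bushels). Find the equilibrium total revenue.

At equilibrium Qd = Qs, so 1518 - 3.5P = 1455 + 7P; collecting terms, 63 = 10.5P and P* = 6.
Plugging P* into demand: Q* = 1518 - 3.5(6) = 1497.
Total revenue = P* × Q* = 6 × 1497 = 8982.

Total revenue = 8982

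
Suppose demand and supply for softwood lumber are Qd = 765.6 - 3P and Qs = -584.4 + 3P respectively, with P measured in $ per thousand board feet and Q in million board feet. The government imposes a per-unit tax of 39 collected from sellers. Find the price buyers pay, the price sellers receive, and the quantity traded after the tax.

P_b = 244.5, P_s = 205.5, Q = 32.1

The tax drives a wedge P_b - P_s = 39. Substituting P_s = P_b - 39 into supply: Qs = -701.4 + 3P_b.
Equate demand and the shifted supply: 765.6 - 3P_b = -701.4 + 3P_b, giving 6P_b = 1467, so P_b = 244.5.
So P_s = 205.5 and the quantity traded is Q = 765.6 - 3(244.5) = 32.1.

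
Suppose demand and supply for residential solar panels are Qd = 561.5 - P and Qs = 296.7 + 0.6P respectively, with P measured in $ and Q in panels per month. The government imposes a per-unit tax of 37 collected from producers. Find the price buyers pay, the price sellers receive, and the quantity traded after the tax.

P_b = 179.375, P_s = 142.375, Q = 382.125

With a tax of 37 on producers, they supply based on the net price P_s = P_b - 37, so Qs = 274.5 + 0.6P_b.
Market clearing requires 561.5 - P_b = 274.5 + 0.6P_b; hence 287 = 1.6P_b and P_b = 179.375.
Then P_s = 179.375 - 37 = 142.375 and Q = 561.5 - 179.375 = 382.125.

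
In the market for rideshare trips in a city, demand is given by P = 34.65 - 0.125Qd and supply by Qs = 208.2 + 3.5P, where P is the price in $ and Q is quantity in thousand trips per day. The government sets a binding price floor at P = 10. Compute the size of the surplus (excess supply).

Surplus = 46

Rewriting in direct form: Qd = 277.2 - 8P.
With P fixed at 10, quantity demanded is 197.2 and quantity supplied is 243.2.
Surplus = Qs - Qd = 243.2 - 197.2 = 46.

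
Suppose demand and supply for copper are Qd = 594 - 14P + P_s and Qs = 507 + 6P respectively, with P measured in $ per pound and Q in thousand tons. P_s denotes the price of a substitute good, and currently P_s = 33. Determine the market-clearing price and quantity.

P* = 6, Q* = 543

With P_s = 33, demand is Qd = 627 - 14P.
Equating demand and supply, 627 - 14P = 507 + 6P gives 20P = 120, so P* = 6.
Substitute back: Q* = 627 - 14(6) = 543.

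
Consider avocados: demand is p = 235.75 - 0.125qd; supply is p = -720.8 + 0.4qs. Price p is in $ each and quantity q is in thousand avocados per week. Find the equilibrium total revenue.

Total revenue = 14576

In direct form, qd = 1886 - 8p and qs = 1802 + 2.5p.
At equilibrium qd = qs, so 1886 - 8p = 1802 + 2.5p; collecting terms, 84 = 10.5p and p* = 8.
Then q* = 1886 - 8(8) = 1822.
Total revenue = p* × q* = 8 × 1822 = 14576.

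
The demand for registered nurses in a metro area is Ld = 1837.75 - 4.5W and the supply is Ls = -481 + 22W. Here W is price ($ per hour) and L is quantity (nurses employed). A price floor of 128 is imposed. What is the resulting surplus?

Evaluating both curves at the floor price 128 gives Ld = 1261.75, Ls = 2335.
Surplus = Ls - Ld = 2335 - 1261.75 = 1073.25.

Surplus = 1073.25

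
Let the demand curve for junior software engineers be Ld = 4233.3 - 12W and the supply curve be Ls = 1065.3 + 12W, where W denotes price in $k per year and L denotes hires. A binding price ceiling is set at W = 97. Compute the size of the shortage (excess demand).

With W fixed at 97, quantity demanded is 3069.3 and quantity supplied is 2229.3.
Shortage = Ld - Ls = 3069.3 - 2229.3 = 840.

Shortage = 840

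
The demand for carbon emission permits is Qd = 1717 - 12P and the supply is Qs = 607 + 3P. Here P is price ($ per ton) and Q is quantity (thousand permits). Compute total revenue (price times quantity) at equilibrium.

Set Qd = Qs: 1717 - 12P = 607 + 3P, so 1110 = 15P and P* = 74.
From the demand curve, Q* = 1717 - 12(74) = 829.
Total revenue = P* × Q* = 74 × 829 = 61346.

Total revenue = 61346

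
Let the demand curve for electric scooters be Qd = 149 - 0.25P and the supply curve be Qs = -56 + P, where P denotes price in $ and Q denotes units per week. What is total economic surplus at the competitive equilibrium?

At equilibrium Qd = Qs, so 149 - 0.25P = -56 + P; collecting terms, 205 = 1.25P and P* = 164.
Plugging P* into demand: Q* = 149 - 0.25(164) = 108.
Demand choke price = 596; supply choke price = 56. CS = ½(596 - 164)(108) = 23328; PS = ½(164 - 56)(108) = 5832. Total surplus = 29160.

Total surplus = 29160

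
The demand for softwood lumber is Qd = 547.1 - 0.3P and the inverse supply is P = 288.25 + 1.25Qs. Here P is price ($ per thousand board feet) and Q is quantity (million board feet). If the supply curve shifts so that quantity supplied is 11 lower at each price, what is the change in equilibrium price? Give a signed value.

Rewriting in direct form: Qs = -230.6 + 0.8P.
Set Qd = Qs: 547.1 - 0.3P = -230.6 + 0.8P, so 777.7 = 1.1P and P* = 707.
Plugging P* into demand: Q* = 547.1 - 0.3(707) = 335.
After the shift, supply is Qs = -241.6 + 0.8P.
The new intersection has 788.7 = 1.1P, i.e. P = 717, Q = 332.
ΔP = 717 - 707 = 10.

ΔP = 10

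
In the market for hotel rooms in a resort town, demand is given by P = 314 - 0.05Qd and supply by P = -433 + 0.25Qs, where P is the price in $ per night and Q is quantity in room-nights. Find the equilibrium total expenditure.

Total expenditure = 471855

Inverting to quantity form: Qd = 6280 - 20P and Qs = 1732 + 4P.
Set Qd = Qs: 6280 - 20P = 1732 + 4P, so 4548 = 24P and P* = 189.5.
Plugging P* into demand: Q* = 6280 - 20(189.5) = 2490.
Total expenditure = P* × Q* = 189.5 × 2490 = 471855.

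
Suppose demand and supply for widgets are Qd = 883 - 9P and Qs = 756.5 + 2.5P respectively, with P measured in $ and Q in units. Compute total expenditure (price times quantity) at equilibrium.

Total expenditure = 8624

Set Qd = Qs: 883 - 9P = 756.5 + 2.5P, so 126.5 = 11.5P and P* = 11.
Substitute back: Q* = 883 - 9(11) = 784.
Total expenditure = P* × Q* = 11 × 784 = 8624.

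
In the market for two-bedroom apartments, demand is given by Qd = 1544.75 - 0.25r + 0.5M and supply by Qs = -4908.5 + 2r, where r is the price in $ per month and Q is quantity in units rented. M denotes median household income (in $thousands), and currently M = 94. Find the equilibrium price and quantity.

With M = 94, demand is Qd = 1591.75 - 0.25r.
Set Qd = Qs: 1591.75 - 0.25r = -4908.5 + 2r, so 6500.25 = 2.25r and r* = 2889.
Substitute back: Q* = 1591.75 - 0.25(2889) = 869.5.

r* = 2889, Q* = 869.5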